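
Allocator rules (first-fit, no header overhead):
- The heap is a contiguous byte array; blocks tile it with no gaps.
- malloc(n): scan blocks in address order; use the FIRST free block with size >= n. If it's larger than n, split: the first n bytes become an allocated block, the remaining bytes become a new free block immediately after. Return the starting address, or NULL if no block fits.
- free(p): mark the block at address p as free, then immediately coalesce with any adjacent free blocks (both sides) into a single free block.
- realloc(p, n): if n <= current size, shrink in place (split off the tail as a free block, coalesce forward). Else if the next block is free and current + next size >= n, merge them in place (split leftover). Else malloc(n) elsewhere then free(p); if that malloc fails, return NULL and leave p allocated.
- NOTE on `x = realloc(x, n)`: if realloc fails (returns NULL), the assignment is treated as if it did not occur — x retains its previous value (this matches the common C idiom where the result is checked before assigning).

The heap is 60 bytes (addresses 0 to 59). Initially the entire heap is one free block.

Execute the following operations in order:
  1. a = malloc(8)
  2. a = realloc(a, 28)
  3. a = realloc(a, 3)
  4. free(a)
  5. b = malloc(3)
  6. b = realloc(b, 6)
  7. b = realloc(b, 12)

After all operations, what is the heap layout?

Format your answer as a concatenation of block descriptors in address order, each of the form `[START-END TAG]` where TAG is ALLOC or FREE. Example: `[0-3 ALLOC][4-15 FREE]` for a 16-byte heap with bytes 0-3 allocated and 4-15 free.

Op 1: a = malloc(8) -> a = 0; heap: [0-7 ALLOC][8-59 FREE]
Op 2: a = realloc(a, 28) -> a = 0; heap: [0-27 ALLOC][28-59 FREE]
Op 3: a = realloc(a, 3) -> a = 0; heap: [0-2 ALLOC][3-59 FREE]
Op 4: free(a) -> (freed a); heap: [0-59 FREE]
Op 5: b = malloc(3) -> b = 0; heap: [0-2 ALLOC][3-59 FREE]
Op 6: b = realloc(b, 6) -> b = 0; heap: [0-5 ALLOC][6-59 FREE]
Op 7: b = realloc(b, 12) -> b = 0; heap: [0-11 ALLOC][12-59 FREE]

Answer: [0-11 ALLOC][12-59 FREE]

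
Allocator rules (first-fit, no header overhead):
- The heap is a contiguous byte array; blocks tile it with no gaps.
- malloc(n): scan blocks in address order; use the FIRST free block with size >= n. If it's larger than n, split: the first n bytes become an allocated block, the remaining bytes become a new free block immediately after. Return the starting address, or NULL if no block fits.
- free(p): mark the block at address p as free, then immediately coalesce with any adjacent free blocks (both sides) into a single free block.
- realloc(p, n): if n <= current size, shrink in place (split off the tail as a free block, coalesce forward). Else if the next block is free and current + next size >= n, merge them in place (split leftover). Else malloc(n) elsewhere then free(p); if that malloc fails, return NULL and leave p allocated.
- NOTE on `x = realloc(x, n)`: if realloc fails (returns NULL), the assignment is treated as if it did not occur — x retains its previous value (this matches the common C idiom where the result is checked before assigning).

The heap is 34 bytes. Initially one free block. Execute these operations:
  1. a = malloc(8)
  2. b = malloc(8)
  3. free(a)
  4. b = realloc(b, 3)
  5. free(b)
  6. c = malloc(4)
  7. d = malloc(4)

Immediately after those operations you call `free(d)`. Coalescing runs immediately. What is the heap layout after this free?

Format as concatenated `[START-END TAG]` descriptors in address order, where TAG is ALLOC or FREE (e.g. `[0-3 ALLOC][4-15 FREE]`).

Op 1: a = malloc(8) -> a = 0; heap: [0-7 ALLOC][8-33 FREE]
Op 2: b = malloc(8) -> b = 8; heap: [0-7 ALLOC][8-15 ALLOC][16-33 FREE]
Op 3: free(a) -> (freed a); heap: [0-7 FREE][8-15 ALLOC][16-33 FREE]
Op 4: b = realloc(b, 3) -> b = 8; heap: [0-7 FREE][8-10 ALLOC][11-33 FREE]
Op 5: free(b) -> (freed b); heap: [0-33 FREE]
Op 6: c = malloc(4) -> c = 0; heap: [0-3 ALLOC][4-33 FREE]
Op 7: d = malloc(4) -> d = 4; heap: [0-3 ALLOC][4-7 ALLOC][8-33 FREE]
free(d): d = 4 -> block [4-7 ALLOC]; mark free, coalesce with adjacent free neighbors -> [0-3 ALLOC][4-33 FREE]

Answer: [0-3 ALLOC][4-33 FREE]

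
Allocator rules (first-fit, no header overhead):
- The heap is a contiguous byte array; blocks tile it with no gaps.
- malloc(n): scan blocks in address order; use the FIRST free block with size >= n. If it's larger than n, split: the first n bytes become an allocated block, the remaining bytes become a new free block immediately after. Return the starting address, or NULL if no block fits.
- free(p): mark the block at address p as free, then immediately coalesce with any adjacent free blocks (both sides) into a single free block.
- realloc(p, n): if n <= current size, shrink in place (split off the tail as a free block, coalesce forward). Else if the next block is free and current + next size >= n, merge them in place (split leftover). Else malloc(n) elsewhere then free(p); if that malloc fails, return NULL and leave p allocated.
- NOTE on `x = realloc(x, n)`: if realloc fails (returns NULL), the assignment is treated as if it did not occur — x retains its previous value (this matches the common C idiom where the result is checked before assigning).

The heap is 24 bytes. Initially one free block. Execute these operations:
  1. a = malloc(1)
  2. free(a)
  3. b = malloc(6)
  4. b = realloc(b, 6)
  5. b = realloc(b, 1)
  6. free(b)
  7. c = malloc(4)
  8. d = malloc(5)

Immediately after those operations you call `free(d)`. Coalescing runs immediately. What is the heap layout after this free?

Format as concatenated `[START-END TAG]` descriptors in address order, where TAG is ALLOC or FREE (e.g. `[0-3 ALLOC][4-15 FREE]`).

Answer: [0-3 ALLOC][4-23 FREE]

Derivation:
Op 1: a = malloc(1) -> a = 0; heap: [0-0 ALLOC][1-23 FREE]
Op 2: free(a) -> (freed a); heap: [0-23 FREE]
Op 3: b = malloc(6) -> b = 0; heap: [0-5 ALLOC][6-23 FREE]
Op 4: b = realloc(b, 6) -> b = 0; heap: [0-5 ALLOC][6-23 FREE]
Op 5: b = realloc(b, 1) -> b = 0; heap: [0-0 ALLOC][1-23 FREE]
Op 6: free(b) -> (freed b); heap: [0-23 FREE]
Op 7: c = malloc(4) -> c = 0; heap: [0-3 ALLOC][4-23 FREE]
Op 8: d = malloc(5) -> d = 4; heap: [0-3 ALLOC][4-8 ALLOC][9-23 FREE]
free(d): d = 4 -> block [4-8 ALLOC]; mark free, coalesce with adjacent free neighbors -> [0-3 ALLOC][4-23 FREE]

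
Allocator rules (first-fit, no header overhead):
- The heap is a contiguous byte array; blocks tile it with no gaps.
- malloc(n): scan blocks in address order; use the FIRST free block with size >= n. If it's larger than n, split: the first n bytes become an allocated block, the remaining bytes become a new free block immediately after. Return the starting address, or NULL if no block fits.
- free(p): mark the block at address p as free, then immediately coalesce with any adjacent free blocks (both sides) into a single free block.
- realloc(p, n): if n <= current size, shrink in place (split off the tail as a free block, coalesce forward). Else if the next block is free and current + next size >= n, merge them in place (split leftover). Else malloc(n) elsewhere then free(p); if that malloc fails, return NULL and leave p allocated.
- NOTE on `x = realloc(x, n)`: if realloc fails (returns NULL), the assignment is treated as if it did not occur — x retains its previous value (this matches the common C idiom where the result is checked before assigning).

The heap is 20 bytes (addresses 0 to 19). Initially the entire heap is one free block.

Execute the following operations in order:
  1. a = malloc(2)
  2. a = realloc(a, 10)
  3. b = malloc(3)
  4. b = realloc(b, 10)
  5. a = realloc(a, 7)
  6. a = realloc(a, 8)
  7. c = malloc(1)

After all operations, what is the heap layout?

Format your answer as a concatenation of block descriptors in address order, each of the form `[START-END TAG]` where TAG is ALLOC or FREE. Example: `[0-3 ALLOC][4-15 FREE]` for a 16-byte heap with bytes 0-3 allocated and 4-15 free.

Answer: [0-7 ALLOC][8-8 ALLOC][9-9 FREE][10-19 ALLOC]

Derivation:
Op 1: a = malloc(2) -> a = 0; heap: [0-1 ALLOC][2-19 FREE]
Op 2: a = realloc(a, 10) -> a = 0; heap: [0-9 ALLOC][10-19 FREE]
Op 3: b = malloc(3) -> b = 10; heap: [0-9 ALLOC][10-12 ALLOC][13-19 FREE]
Op 4: b = realloc(b, 10) -> b = 10; heap: [0-9 ALLOC][10-19 ALLOC]
Op 5: a = realloc(a, 7) -> a = 0; heap: [0-6 ALLOC][7-9 FREE][10-19 ALLOC]
Op 6: a = realloc(a, 8) -> a = 0; heap: [0-7 ALLOC][8-9 FREE][10-19 ALLOC]
Op 7: c = malloc(1) -> c = 8; heap: [0-7 ALLOC][8-8 ALLOC][9-9 FREE][10-19 ALLOC]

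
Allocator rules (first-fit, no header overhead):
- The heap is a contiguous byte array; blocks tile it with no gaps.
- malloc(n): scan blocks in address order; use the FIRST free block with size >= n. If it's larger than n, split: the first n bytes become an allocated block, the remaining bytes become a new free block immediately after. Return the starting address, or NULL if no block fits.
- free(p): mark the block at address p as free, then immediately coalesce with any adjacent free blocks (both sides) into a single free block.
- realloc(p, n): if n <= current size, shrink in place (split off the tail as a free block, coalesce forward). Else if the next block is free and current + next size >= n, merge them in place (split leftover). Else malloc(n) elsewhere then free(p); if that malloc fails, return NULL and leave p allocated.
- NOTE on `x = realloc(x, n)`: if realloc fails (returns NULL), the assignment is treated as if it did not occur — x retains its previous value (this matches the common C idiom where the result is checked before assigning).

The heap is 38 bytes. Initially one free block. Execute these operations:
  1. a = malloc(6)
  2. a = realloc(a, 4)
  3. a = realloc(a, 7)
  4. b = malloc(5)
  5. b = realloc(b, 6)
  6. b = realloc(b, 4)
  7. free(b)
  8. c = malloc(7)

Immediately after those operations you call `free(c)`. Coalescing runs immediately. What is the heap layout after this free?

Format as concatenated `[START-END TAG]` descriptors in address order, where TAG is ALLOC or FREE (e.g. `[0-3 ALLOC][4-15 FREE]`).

Answer: [0-6 ALLOC][7-37 FREE]

Derivation:
Op 1: a = malloc(6) -> a = 0; heap: [0-5 ALLOC][6-37 FREE]
Op 2: a = realloc(a, 4) -> a = 0; heap: [0-3 ALLOC][4-37 FREE]
Op 3: a = realloc(a, 7) -> a = 0; heap: [0-6 ALLOC][7-37 FREE]
Op 4: b = malloc(5) -> b = 7; heap: [0-6 ALLOC][7-11 ALLOC][12-37 FREE]
Op 5: b = realloc(b, 6) -> b = 7; heap: [0-6 ALLOC][7-12 ALLOC][13-37 FREE]
Op 6: b = realloc(b, 4) -> b = 7; heap: [0-6 ALLOC][7-10 ALLOC][11-37 FREE]
Op 7: free(b) -> (freed b); heap: [0-6 ALLOC][7-37 FREE]
Op 8: c = malloc(7) -> c = 7; heap: [0-6 ALLOC][7-13 ALLOC][14-37 FREE]
free(c): c = 7 -> block [7-13 ALLOC]; mark free, coalesce with adjacent free neighbors -> [0-6 ALLOC][7-37 FREE]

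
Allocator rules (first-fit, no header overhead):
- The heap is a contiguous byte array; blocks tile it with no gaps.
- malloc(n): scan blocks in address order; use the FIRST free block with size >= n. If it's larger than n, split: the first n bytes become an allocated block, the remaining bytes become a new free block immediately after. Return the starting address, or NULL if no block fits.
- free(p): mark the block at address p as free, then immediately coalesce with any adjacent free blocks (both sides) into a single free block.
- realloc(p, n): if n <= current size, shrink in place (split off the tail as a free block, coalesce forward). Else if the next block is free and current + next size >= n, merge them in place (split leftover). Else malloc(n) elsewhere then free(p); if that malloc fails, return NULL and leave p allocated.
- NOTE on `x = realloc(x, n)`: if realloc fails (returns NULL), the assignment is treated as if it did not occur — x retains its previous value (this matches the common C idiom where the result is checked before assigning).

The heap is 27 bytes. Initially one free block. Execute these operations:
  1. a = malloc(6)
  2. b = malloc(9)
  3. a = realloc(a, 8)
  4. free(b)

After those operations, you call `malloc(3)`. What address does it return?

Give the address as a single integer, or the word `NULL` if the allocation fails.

Op 1: a = malloc(6) -> a = 0; heap: [0-5 ALLOC][6-26 FREE]
Op 2: b = malloc(9) -> b = 6; heap: [0-5 ALLOC][6-14 ALLOC][15-26 FREE]
Op 3: a = realloc(a, 8) -> a = 15; heap: [0-5 FREE][6-14 ALLOC][15-22 ALLOC][23-26 FREE]
Op 4: free(b) -> (freed b); heap: [0-14 FREE][15-22 ALLOC][23-26 FREE]
malloc(3): first-fit scan over [0-14 FREE][15-22 ALLOC][23-26 FREE] -> 0

Answer: 0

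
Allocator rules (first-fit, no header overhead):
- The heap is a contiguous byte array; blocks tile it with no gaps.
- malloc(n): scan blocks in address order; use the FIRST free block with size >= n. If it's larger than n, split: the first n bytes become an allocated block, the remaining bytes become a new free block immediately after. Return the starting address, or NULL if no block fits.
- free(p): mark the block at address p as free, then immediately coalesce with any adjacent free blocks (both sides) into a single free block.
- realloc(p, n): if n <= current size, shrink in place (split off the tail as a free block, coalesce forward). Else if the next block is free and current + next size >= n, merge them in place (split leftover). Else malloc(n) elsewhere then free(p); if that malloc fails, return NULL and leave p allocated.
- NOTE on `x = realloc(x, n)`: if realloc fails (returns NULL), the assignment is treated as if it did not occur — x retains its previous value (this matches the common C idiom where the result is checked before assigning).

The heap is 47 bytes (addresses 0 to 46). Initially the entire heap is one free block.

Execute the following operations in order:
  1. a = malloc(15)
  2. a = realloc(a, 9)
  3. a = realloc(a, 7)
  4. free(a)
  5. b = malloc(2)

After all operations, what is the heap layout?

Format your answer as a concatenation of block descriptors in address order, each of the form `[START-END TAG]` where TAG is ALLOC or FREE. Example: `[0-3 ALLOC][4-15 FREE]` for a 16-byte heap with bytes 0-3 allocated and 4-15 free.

Answer: [0-1 ALLOC][2-46 FREE]

Derivation:
Op 1: a = malloc(15) -> a = 0; heap: [0-14 ALLOC][15-46 FREE]
Op 2: a = realloc(a, 9) -> a = 0; heap: [0-8 ALLOC][9-46 FREE]
Op 3: a = realloc(a, 7) -> a = 0; heap: [0-6 ALLOC][7-46 FREE]
Op 4: free(a) -> (freed a); heap: [0-46 FREE]
Op 5: b = malloc(2) -> b = 0; heap: [0-1 ALLOC][2-46 FREE]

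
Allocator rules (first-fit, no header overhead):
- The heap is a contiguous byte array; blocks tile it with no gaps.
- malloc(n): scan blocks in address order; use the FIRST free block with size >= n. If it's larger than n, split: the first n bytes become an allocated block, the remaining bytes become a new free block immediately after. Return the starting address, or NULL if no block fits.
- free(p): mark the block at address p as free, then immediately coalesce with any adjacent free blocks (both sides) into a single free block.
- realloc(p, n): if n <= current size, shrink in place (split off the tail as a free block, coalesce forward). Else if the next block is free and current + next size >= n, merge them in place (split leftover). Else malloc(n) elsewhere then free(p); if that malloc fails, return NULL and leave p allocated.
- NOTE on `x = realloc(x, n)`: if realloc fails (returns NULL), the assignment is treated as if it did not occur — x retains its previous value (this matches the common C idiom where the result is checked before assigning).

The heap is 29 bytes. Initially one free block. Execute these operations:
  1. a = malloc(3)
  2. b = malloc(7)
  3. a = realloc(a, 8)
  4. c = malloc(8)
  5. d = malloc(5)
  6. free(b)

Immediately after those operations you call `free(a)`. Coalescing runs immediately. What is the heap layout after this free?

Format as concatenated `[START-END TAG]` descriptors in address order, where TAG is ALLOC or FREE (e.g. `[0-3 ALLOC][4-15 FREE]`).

Op 1: a = malloc(3) -> a = 0; heap: [0-2 ALLOC][3-28 FREE]
Op 2: b = malloc(7) -> b = 3; heap: [0-2 ALLOC][3-9 ALLOC][10-28 FREE]
Op 3: a = realloc(a, 8) -> a = 10; heap: [0-2 FREE][3-9 ALLOC][10-17 ALLOC][18-28 FREE]
Op 4: c = malloc(8) -> c = 18; heap: [0-2 FREE][3-9 ALLOC][10-17 ALLOC][18-25 ALLOC][26-28 FREE]
Op 5: d = malloc(5) -> d = NULL; heap: [0-2 FREE][3-9 ALLOC][10-17 ALLOC][18-25 ALLOC][26-28 FREE]
Op 6: free(b) -> (freed b); heap: [0-9 FREE][10-17 ALLOC][18-25 ALLOC][26-28 FREE]
free(a): a = 10 -> block [10-17 ALLOC]; mark free, coalesce with adjacent free neighbors -> [0-17 FREE][18-25 ALLOC][26-28 FREE]

Answer: [0-17 FREE][18-25 ALLOC][26-28 FREE]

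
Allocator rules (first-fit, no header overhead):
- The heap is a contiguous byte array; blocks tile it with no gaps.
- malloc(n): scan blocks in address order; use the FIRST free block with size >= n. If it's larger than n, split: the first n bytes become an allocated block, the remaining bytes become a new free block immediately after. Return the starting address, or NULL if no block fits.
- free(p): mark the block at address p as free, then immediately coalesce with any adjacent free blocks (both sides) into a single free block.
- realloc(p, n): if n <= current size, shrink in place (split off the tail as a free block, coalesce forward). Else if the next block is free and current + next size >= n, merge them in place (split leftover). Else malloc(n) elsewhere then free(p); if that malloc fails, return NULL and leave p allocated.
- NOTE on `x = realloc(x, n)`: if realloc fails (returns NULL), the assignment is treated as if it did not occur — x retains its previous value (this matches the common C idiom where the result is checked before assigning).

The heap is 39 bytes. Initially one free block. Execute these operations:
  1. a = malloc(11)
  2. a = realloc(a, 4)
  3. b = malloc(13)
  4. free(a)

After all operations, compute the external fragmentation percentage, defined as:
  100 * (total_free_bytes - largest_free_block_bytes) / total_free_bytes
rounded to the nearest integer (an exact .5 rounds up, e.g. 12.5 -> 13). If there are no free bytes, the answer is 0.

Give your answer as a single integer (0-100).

Answer: 15

Derivation:
Op 1: a = malloc(11) -> a = 0; heap: [0-10 ALLOC][11-38 FREE]
Op 2: a = realloc(a, 4) -> a = 0; heap: [0-3 ALLOC][4-38 FREE]
Op 3: b = malloc(13) -> b = 4; heap: [0-3 ALLOC][4-16 ALLOC][17-38 FREE]
Op 4: free(a) -> (freed a); heap: [0-3 FREE][4-16 ALLOC][17-38 FREE]
Free blocks: [4 22] total_free=26 largest=22 -> 100*(26-22)/26 = 400/26 ≈ 15.385 -> rounds to 15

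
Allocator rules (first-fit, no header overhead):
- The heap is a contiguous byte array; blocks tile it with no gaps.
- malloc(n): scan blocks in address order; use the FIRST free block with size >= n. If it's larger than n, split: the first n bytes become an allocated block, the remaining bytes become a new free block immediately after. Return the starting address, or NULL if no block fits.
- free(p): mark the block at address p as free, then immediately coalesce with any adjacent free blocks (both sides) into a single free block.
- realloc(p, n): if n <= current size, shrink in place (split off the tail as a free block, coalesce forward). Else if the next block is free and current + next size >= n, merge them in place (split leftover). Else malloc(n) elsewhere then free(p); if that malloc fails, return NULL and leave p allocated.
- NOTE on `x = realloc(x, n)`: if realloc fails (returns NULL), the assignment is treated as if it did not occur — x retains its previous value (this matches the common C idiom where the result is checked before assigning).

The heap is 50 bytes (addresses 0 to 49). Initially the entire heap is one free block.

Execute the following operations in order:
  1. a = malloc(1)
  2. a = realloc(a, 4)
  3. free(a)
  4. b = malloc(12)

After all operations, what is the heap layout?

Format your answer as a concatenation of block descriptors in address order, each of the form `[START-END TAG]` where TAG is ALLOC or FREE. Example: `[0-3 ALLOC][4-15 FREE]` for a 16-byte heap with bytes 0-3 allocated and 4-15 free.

Answer: [0-11 ALLOC][12-49 FREE]

Derivation:
Op 1: a = malloc(1) -> a = 0; heap: [0-0 ALLOC][1-49 FREE]
Op 2: a = realloc(a, 4) -> a = 0; heap: [0-3 ALLOC][4-49 FREE]
Op 3: free(a) -> (freed a); heap: [0-49 FREE]
Op 4: b = malloc(12) -> b = 0; heap: [0-11 ALLOC][12-49 FREE]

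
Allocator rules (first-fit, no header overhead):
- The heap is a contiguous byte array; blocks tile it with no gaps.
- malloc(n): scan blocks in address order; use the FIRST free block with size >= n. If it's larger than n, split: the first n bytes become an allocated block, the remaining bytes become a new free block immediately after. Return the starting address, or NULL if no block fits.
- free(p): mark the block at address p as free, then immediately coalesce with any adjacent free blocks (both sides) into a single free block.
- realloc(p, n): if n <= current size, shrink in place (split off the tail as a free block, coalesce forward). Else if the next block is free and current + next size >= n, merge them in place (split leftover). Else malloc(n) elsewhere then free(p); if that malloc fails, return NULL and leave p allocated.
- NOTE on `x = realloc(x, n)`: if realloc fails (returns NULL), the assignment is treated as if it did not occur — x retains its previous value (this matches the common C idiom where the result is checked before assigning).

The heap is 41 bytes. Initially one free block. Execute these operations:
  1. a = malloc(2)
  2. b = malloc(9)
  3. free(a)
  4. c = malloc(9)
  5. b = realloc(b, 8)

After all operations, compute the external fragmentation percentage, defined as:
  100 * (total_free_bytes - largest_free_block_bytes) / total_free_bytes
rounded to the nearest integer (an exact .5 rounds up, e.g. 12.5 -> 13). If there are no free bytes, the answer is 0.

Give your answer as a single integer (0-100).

Op 1: a = malloc(2) -> a = 0; heap: [0-1 ALLOC][2-40 FREE]
Op 2: b = malloc(9) -> b = 2; heap: [0-1 ALLOC][2-10 ALLOC][11-40 FREE]
Op 3: free(a) -> (freed a); heap: [0-1 FREE][2-10 ALLOC][11-40 FREE]
Op 4: c = malloc(9) -> c = 11; heap: [0-1 FREE][2-10 ALLOC][11-19 ALLOC][20-40 FREE]
Op 5: b = realloc(b, 8) -> b = 2; heap: [0-1 FREE][2-9 ALLOC][10-10 FREE][11-19 ALLOC][20-40 FREE]
Free blocks: [2 1 21] total_free=24 largest=21 -> 100*(24-21)/24 = 300/24 = 12.5 -> rounds to 13

Answer: 13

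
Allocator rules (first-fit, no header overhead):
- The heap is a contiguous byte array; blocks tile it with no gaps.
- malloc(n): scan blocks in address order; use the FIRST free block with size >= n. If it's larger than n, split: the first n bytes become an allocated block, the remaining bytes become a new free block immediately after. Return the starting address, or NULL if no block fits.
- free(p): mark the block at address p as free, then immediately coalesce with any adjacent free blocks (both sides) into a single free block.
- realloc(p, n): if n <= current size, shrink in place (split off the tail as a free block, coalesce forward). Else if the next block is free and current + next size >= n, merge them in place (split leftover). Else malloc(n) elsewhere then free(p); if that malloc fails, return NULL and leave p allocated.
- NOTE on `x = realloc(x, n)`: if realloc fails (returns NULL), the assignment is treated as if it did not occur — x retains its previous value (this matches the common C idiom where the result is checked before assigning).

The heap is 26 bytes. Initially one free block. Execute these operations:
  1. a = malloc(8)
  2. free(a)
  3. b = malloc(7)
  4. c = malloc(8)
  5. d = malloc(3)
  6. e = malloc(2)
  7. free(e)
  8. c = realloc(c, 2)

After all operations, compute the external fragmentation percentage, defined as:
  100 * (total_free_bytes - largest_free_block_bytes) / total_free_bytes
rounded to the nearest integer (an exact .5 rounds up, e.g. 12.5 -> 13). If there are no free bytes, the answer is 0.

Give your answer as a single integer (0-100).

Answer: 43

Derivation:
Op 1: a = malloc(8) -> a = 0; heap: [0-7 ALLOC][8-25 FREE]
Op 2: free(a) -> (freed a); heap: [0-25 FREE]
Op 3: b = malloc(7) -> b = 0; heap: [0-6 ALLOC][7-25 FREE]
Op 4: c = malloc(8) -> c = 7; heap: [0-6 ALLOC][7-14 ALLOC][15-25 FREE]
Op 5: d = malloc(3) -> d = 15; heap: [0-6 ALLOC][7-14 ALLOC][15-17 ALLOC][18-25 FREE]
Op 6: e = malloc(2) -> e = 18; heap: [0-6 ALLOC][7-14 ALLOC][15-17 ALLOC][18-19 ALLOC][20-25 FREE]
Op 7: free(e) -> (freed e); heap: [0-6 ALLOC][7-14 ALLOC][15-17 ALLOC][18-25 FREE]
Op 8: c = realloc(c, 2) -> c = 7; heap: [0-6 ALLOC][7-8 ALLOC][9-14 FREE][15-17 ALLOC][18-25 FREE]
Free blocks: [6 8] total_free=14 largest=8 -> 100*(14-8)/14 = 600/14 ≈ 42.857 -> rounds to 43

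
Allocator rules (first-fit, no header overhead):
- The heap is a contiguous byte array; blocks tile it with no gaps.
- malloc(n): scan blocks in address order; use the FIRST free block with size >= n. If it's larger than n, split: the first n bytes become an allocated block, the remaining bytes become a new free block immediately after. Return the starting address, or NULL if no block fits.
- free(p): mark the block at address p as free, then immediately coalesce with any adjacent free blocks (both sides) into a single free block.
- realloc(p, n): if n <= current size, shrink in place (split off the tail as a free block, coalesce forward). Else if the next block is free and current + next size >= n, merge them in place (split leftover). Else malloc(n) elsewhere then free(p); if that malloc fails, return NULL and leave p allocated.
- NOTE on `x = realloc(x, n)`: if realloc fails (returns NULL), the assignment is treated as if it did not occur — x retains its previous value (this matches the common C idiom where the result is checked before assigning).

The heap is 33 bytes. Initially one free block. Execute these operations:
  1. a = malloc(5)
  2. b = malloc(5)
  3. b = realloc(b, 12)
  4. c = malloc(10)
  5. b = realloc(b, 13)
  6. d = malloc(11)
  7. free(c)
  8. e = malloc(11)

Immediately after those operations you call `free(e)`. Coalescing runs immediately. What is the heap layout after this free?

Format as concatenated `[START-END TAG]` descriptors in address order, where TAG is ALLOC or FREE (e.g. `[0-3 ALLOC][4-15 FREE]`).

Op 1: a = malloc(5) -> a = 0; heap: [0-4 ALLOC][5-32 FREE]
Op 2: b = malloc(5) -> b = 5; heap: [0-4 ALLOC][5-9 ALLOC][10-32 FREE]
Op 3: b = realloc(b, 12) -> b = 5; heap: [0-4 ALLOC][5-16 ALLOC][17-32 FREE]
Op 4: c = malloc(10) -> c = 17; heap: [0-4 ALLOC][5-16 ALLOC][17-26 ALLOC][27-32 FREE]
Op 5: b = realloc(b, 13) -> NULL (b unchanged); heap: [0-4 ALLOC][5-16 ALLOC][17-26 ALLOC][27-32 FREE]
Op 6: d = malloc(11) -> d = NULL; heap: [0-4 ALLOC][5-16 ALLOC][17-26 ALLOC][27-32 FREE]
Op 7: free(c) -> (freed c); heap: [0-4 ALLOC][5-16 ALLOC][17-32 FREE]
Op 8: e = malloc(11) -> e = 17; heap: [0-4 ALLOC][5-16 ALLOC][17-27 ALLOC][28-32 FREE]
free(e): e = 17 -> block [17-27 ALLOC]; mark free, coalesce with adjacent free neighbors -> [0-4 ALLOC][5-16 ALLOC][17-32 FREE]

Answer: [0-4 ALLOC][5-16 ALLOC][17-32 FREE]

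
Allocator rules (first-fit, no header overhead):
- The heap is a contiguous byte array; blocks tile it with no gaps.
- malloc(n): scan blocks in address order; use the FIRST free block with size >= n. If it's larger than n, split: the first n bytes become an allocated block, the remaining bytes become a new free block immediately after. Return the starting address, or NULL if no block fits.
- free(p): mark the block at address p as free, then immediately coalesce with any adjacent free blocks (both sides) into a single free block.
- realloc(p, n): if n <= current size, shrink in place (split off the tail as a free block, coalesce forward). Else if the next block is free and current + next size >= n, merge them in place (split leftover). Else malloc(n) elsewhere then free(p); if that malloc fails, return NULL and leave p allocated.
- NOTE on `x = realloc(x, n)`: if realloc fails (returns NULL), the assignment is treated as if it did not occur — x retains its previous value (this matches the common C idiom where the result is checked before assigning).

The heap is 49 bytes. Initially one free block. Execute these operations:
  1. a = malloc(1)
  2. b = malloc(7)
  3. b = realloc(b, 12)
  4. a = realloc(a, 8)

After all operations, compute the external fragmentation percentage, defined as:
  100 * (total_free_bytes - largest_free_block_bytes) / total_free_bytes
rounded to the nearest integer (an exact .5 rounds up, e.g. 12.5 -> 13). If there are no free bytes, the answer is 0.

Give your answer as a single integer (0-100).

Op 1: a = malloc(1) -> a = 0; heap: [0-0 ALLOC][1-48 FREE]
Op 2: b = malloc(7) -> b = 1; heap: [0-0 ALLOC][1-7 ALLOC][8-48 FREE]
Op 3: b = realloc(b, 12) -> b = 1; heap: [0-0 ALLOC][1-12 ALLOC][13-48 FREE]
Op 4: a = realloc(a, 8) -> a = 13; heap: [0-0 FREE][1-12 ALLOC][13-20 ALLOC][21-48 FREE]
Free blocks: [1 28] total_free=29 largest=28 -> 100*(29-28)/29 = 100/29 ≈ 3.448 -> rounds to 3

Answer: 3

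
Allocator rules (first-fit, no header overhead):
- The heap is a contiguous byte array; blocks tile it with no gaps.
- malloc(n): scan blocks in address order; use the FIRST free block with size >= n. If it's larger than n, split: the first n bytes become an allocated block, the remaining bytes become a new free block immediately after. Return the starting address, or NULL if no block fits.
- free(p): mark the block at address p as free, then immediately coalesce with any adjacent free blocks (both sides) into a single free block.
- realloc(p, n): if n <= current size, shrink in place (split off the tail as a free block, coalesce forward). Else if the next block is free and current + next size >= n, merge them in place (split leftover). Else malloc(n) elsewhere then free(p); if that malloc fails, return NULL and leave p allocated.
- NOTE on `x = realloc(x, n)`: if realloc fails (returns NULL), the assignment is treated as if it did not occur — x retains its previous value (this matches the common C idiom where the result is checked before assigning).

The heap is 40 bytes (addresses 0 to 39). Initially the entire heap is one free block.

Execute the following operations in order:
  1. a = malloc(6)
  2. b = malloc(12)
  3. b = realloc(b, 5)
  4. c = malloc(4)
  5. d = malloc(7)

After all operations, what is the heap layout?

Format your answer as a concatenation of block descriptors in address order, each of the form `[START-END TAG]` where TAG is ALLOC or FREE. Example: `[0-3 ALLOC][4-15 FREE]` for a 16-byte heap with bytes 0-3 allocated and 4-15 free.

Answer: [0-5 ALLOC][6-10 ALLOC][11-14 ALLOC][15-21 ALLOC][22-39 FREE]

Derivation:
Op 1: a = malloc(6) -> a = 0; heap: [0-5 ALLOC][6-39 FREE]
Op 2: b = malloc(12) -> b = 6; heap: [0-5 ALLOC][6-17 ALLOC][18-39 FREE]
Op 3: b = realloc(b, 5) -> b = 6; heap: [0-5 ALLOC][6-10 ALLOC][11-39 FREE]
Op 4: c = malloc(4) -> c = 11; heap: [0-5 ALLOC][6-10 ALLOC][11-14 ALLOC][15-39 FREE]
Op 5: d = malloc(7) -> d = 15; heap: [0-5 ALLOC][6-10 ALLOC][11-14 ALLOC][15-21 ALLOC][22-39 FREE]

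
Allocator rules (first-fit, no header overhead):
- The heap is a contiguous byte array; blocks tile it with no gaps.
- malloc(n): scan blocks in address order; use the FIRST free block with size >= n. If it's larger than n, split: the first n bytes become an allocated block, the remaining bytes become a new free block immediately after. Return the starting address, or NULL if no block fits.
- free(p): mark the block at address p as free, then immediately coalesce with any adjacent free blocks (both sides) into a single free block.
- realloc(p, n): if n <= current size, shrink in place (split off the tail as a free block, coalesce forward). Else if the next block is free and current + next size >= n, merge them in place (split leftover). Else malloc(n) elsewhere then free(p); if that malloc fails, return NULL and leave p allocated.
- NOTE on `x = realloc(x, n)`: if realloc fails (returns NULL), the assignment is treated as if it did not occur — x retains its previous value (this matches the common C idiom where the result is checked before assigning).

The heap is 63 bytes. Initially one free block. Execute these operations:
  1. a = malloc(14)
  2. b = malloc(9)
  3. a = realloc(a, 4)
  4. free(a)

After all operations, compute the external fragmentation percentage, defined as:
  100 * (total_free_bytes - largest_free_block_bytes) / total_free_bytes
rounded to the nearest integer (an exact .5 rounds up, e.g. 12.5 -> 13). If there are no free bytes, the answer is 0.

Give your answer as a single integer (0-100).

Answer: 26

Derivation:
Op 1: a = malloc(14) -> a = 0; heap: [0-13 ALLOC][14-62 FREE]
Op 2: b = malloc(9) -> b = 14; heap: [0-13 ALLOC][14-22 ALLOC][23-62 FREE]
Op 3: a = realloc(a, 4) -> a = 0; heap: [0-3 ALLOC][4-13 FREE][14-22 ALLOC][23-62 FREE]
Op 4: free(a) -> (freed a); heap: [0-13 FREE][14-22 ALLOC][23-62 FREE]
Free blocks: [14 40] total_free=54 largest=40 -> 100*(54-40)/54 = 1400/54 ≈ 25.926 -> rounds to 26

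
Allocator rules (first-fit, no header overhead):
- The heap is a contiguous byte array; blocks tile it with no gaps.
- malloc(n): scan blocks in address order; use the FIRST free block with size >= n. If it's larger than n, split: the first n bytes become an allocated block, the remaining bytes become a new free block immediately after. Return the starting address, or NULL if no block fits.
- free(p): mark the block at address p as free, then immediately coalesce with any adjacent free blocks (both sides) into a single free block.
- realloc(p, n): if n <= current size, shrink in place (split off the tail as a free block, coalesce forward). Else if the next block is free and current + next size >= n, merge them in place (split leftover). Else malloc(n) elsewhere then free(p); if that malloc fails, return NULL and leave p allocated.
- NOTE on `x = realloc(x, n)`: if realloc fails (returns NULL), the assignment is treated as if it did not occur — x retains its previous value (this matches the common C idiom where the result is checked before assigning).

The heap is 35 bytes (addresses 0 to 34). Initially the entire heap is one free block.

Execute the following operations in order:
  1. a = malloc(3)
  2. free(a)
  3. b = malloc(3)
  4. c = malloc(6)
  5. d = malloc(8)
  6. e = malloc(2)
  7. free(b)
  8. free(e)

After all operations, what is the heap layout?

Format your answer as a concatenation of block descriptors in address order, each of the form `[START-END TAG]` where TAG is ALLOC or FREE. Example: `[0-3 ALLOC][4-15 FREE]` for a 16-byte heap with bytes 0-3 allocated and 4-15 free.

Answer: [0-2 FREE][3-8 ALLOC][9-16 ALLOC][17-34 FREE]

Derivation:
Op 1: a = malloc(3) -> a = 0; heap: [0-2 ALLOC][3-34 FREE]
Op 2: free(a) -> (freed a); heap: [0-34 FREE]
Op 3: b = malloc(3) -> b = 0; heap: [0-2 ALLOC][3-34 FREE]
Op 4: c = malloc(6) -> c = 3; heap: [0-2 ALLOC][3-8 ALLOC][9-34 FREE]
Op 5: d = malloc(8) -> d = 9; heap: [0-2 ALLOC][3-8 ALLOC][9-16 ALLOC][17-34 FREE]
Op 6: e = malloc(2) -> e = 17; heap: [0-2 ALLOC][3-8 ALLOC][9-16 ALLOC][17-18 ALLOC][19-34 FREE]
Op 7: free(b) -> (freed b); heap: [0-2 FREE][3-8 ALLOC][9-16 ALLOC][17-18 ALLOC][19-34 FREE]
Op 8: free(e) -> (freed e); heap: [0-2 FREE][3-8 ALLOC][9-16 ALLOC][17-34 FREE]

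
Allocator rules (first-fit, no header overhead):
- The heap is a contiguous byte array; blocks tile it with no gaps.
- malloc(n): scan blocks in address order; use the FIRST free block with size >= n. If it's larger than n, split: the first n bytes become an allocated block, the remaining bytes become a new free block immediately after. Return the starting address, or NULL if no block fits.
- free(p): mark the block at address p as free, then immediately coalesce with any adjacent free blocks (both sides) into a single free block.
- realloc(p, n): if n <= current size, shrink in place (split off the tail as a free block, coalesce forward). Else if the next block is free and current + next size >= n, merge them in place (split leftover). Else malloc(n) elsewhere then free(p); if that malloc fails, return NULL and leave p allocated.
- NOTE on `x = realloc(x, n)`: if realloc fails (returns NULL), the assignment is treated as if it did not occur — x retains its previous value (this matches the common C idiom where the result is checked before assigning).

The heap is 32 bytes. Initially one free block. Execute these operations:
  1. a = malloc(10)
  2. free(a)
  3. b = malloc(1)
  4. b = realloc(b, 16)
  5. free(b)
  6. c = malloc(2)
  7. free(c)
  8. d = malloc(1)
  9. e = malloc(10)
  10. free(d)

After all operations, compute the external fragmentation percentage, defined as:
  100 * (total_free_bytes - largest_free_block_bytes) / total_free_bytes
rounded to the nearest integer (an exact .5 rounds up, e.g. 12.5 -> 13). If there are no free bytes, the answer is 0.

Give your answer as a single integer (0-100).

Op 1: a = malloc(10) -> a = 0; heap: [0-9 ALLOC][10-31 FREE]
Op 2: free(a) -> (freed a); heap: [0-31 FREE]
Op 3: b = malloc(1) -> b = 0; heap: [0-0 ALLOC][1-31 FREE]
Op 4: b = realloc(b, 16) -> b = 0; heap: [0-15 ALLOC][16-31 FREE]
Op 5: free(b) -> (freed b); heap: [0-31 FREE]
Op 6: c = malloc(2) -> c = 0; heap: [0-1 ALLOC][2-31 FREE]
Op 7: free(c) -> (freed c); heap: [0-31 FREE]
Op 8: d = malloc(1) -> d = 0; heap: [0-0 ALLOC][1-31 FREE]
Op 9: e = malloc(10) -> e = 1; heap: [0-0 ALLOC][1-10 ALLOC][11-31 FREE]
Op 10: free(d) -> (freed d); heap: [0-0 FREE][1-10 ALLOC][11-31 FREE]
Free blocks: [1 21] total_free=22 largest=21 -> 100*(22-21)/22 = 100/22 ≈ 4.545 -> rounds to 5

Answer: 5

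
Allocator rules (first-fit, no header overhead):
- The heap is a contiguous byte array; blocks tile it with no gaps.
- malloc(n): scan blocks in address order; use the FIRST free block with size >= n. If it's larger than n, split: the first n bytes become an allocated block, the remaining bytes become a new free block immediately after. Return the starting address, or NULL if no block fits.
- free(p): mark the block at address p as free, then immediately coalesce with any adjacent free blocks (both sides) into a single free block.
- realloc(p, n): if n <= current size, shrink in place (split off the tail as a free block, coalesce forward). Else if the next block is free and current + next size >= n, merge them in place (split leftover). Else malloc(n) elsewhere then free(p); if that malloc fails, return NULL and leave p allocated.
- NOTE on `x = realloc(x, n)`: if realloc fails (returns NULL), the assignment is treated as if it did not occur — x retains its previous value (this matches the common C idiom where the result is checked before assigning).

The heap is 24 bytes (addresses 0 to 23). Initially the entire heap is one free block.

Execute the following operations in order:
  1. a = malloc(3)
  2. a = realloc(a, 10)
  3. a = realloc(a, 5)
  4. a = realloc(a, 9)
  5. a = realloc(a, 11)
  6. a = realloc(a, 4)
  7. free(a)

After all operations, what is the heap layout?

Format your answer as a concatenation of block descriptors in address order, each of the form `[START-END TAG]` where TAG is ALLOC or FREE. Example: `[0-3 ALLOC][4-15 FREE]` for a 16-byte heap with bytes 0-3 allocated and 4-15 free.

Answer: [0-23 FREE]

Derivation:
Op 1: a = malloc(3) -> a = 0; heap: [0-2 ALLOC][3-23 FREE]
Op 2: a = realloc(a, 10) -> a = 0; heap: [0-9 ALLOC][10-23 FREE]
Op 3: a = realloc(a, 5) -> a = 0; heap: [0-4 ALLOC][5-23 FREE]
Op 4: a = realloc(a, 9) -> a = 0; heap: [0-8 ALLOC][9-23 FREE]
Op 5: a = realloc(a, 11) -> a = 0; heap: [0-10 ALLOC][11-23 FREE]
Op 6: a = realloc(a, 4) -> a = 0; heap: [0-3 ALLOC][4-23 FREE]
Op 7: free(a) -> (freed a); heap: [0-23 FREE]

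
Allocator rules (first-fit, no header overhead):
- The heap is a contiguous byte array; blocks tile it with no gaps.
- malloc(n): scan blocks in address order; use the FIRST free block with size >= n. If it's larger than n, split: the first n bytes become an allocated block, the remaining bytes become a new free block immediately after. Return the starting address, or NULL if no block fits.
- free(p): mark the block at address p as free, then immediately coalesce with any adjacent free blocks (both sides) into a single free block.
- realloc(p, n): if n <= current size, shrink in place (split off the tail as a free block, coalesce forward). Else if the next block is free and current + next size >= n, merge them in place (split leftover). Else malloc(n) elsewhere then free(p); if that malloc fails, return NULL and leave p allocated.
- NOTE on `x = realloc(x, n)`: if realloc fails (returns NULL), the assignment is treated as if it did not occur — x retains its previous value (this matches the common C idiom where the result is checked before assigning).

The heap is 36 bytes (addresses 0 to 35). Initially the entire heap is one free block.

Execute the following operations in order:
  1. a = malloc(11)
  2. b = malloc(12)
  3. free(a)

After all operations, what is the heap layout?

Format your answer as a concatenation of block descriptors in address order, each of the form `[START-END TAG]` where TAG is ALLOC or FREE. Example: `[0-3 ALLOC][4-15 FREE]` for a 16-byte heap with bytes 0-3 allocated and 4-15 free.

Op 1: a = malloc(11) -> a = 0; heap: [0-10 ALLOC][11-35 FREE]
Op 2: b = malloc(12) -> b = 11; heap: [0-10 ALLOC][11-22 ALLOC][23-35 FREE]
Op 3: free(a) -> (freed a); heap: [0-10 FREE][11-22 ALLOC][23-35 FREE]

Answer: [0-10 FREE][11-22 ALLOC][23-35 FREE]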